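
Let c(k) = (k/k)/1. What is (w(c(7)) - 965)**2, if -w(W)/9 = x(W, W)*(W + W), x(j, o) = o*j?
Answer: 966289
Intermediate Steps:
x(j, o) = j*o
c(k) = 1 (c(k) = 1*1 = 1)
w(W) = -18*W**3 (w(W) = -9*W*W*(W + W) = -9*W**2*2*W = -18*W**3)
(w(c(7)) - 965)**2 = (-18*1**3 - 965)**2 = (-18*1 - 965)**2 = (-18 - 965)**2 = (-983)**2 = 966289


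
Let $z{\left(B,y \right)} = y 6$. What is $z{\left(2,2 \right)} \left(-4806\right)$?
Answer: $-57672$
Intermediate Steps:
$z{\left(B,y \right)} = 6 y$
$z{\left(2,2 \right)} \left(-4806\right) = 6 \cdot 2 \left(-4806\right) = 12 \left(-4806\right) = -57672$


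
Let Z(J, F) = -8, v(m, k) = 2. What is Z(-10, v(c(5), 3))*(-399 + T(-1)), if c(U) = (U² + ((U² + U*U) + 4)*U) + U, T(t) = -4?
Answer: 3224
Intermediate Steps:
c(U) = U + U² + U*(4 + 2*U²) (c(U) = (U² + ((U² + U²) + 4)*U) + U = (U² + (2*U² + 4)*U) + U = (U² + (4 + 2*U²)*U) + U = (U² + U*(4 + 2*U²)) + U = U + U² + U*(4 + 2*U²))
Z(-10, v(c(5), 3))*(-399 + T(-1)) = -8*(-399 - 4) = -8*(-403) = 3224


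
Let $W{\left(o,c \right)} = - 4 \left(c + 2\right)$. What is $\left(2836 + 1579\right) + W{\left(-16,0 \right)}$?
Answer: $4407$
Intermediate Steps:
$W{\left(o,c \right)} = -8 - 4 c$ ($W{\left(o,c \right)} = - 4 \left(2 + c\right) = -8 - 4 c$)
$\left(2836 + 1579\right) + W{\left(-16,0 \right)} = \left(2836 + 1579\right) - 8 = 4415 + \left(-8 + 0\right) = 4415 - 8 = 4407$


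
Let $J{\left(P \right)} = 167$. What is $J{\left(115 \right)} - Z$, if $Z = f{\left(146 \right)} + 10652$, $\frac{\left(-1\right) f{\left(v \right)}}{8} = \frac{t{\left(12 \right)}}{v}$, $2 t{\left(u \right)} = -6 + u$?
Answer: $- \frac{765393}{73} \approx -10485.0$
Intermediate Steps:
$t{\left(u \right)} = -3 + \frac{u}{2}$ ($t{\left(u \right)} = \frac{-6 + u}{2} = -3 + \frac{u}{2}$)
$f{\left(v \right)} = - \frac{24}{v}$ ($f{\left(v \right)} = - 8 \frac{-3 + \frac{1}{2} \cdot 12}{v} = - 8 \frac{-3 + 6}{v} = - 8 \frac{3}{v} = - \frac{24}{v}$)
$Z = \frac{777584}{73}$ ($Z = - \frac{24}{146} + 10652 = \left(-24\right) \frac{1}{146} + 10652 = - \frac{12}{73} + 10652 = \frac{777584}{73} \approx 10652.0$)
$J{\left(115 \right)} - Z = 167 - \frac{777584}{73} = - \frac{765393}{73}$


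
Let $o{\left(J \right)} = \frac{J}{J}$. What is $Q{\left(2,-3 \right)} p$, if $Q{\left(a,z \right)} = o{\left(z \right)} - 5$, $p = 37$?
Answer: $-148$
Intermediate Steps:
$o{\left(J \right)} = 1$
$Q{\left(a,z \right)} = -4$ ($Q{\left(a,z \right)} = 1 - 5 = -4$)
$Q{\left(2,-3 \right)} p = \left(-4\right) 37 = -148$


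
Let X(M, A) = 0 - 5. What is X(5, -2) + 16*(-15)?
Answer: -245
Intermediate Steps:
X(M, A) = -5
X(5, -2) + 16*(-15) = -5 + 16*(-15) = -5 - 240 = -245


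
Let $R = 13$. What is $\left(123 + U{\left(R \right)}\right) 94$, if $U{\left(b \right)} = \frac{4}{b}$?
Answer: $\frac{150682}{13} \approx 11591.0$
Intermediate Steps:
$\left(123 + U{\left(R \right)}\right) 94 = \left(123 + \frac{4}{13}\right) 94 = \frac{1603}{13} \cdot 94 = \frac{150682}{13}$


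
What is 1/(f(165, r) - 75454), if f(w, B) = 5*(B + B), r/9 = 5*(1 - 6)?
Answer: -1/77704 ≈ -1.2869e-5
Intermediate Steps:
r = -225 (r = 9*(5*(1 - 6)) = 9*(5*(-5)) = 9*(-25) = -225)
f(w, B) = 10*B (f(w, B) = 5*(2*B) = 10*B)
1/(f(165, r) - 75454) = 1/(10*(-225) - 75454) = 1/(-2250 - 75454) = 1/(-77704) = -1/77704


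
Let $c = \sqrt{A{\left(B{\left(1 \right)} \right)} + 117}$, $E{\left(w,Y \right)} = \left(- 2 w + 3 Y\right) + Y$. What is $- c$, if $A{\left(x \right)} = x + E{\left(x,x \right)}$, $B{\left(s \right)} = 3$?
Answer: $- 3 \sqrt{14} \approx -11.225$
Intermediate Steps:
$E{\left(w,Y \right)} = - 2 w + 4 Y$
$A{\left(x \right)} = 3 x$ ($A{\left(x \right)} = x + \left(- 2 x + 4 x\right) = x + 2 x = 3 x$)
$c = 3 \sqrt{14}$ ($c = \sqrt{3 \cdot 3 + 117} = \sqrt{9 + 117} = \sqrt{126} = 3 \sqrt{14} \approx 11.225$)
$- c = - 3 \sqrt{14}$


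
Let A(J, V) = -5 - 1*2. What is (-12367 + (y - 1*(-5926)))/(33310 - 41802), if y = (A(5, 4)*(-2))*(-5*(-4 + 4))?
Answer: 6441/8492 ≈ 0.75848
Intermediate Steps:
A(J, V) = -7 (A(J, V) = -5 - 2 = -7)
y = 0 (y = (-7*(-2))*(-5*(-4 + 4)) = 14*(-5*0) = 14*0 = 0)
(-12367 + (y - 1*(-5926)))/(33310 - 41802) = (-12367 + (0 - 1*(-5926)))/(33310 - 41802) = (-12367 + (0 + 5926))/(-8492) = (-12367 + 5926)*(-1/8492) = -6441*(-1/8492) = 6441/8492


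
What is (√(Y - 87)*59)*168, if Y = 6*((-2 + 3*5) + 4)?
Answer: 9912*√15 ≈ 38389.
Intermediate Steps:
Y = 102 (Y = 6*((-2 + 15) + 4) = 6*(13 + 4) = 6*17 = 102)
(√(Y - 87)*59)*168 = (√(102 - 87)*59)*168 = (√15*59)*168 = (59*√15)*168 = 9912*√15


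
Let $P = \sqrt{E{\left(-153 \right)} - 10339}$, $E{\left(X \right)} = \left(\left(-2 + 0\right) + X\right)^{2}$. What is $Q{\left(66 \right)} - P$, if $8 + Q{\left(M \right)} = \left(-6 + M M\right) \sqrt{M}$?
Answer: $-8 - \sqrt{13686} + 4350 \sqrt{66} \approx 35215.0$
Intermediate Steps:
$E{\left(X \right)} = \left(-2 + X\right)^{2}$
$Q{\left(M \right)} = -8 + \sqrt{M} \left(-6 + M^{2}\right)$ ($Q{\left(M \right)} = -8 + \left(-6 + M M\right) \sqrt{M} = -8 + \left(-6 + M^{2}\right) \sqrt{M} = -8 + \sqrt{M} \left(-6 + M^{2}\right)$)
$P = \sqrt{13686}$ ($P = \sqrt{\left(-2 - 153\right)^{2} - 10339} = \sqrt{\left(-155\right)^{2} - 10339} = \sqrt{24025 - 10339} = \sqrt{13686} \approx 116.99$)
$Q{\left(66 \right)} - P = \left(-8 + 66^{\frac{5}{2}} - 6 \sqrt{66}\right) - \sqrt{13686} = \left(-8 + 4356 \sqrt{66} - 6 \sqrt{66}\right) - \sqrt{13686} = \left(-8 + 4350 \sqrt{66}\right) - \sqrt{13686} = -8 - \sqrt{13686} + 4350 \sqrt{66}$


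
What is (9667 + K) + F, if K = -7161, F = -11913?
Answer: -9407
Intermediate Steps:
(9667 + K) + F = (9667 - 7161) - 11913 = 2506 - 11913 = -9407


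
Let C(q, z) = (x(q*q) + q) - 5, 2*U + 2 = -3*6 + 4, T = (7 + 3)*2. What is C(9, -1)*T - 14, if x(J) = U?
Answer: -94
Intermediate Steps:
T = 20 (T = 10*2 = 20)
U = -8 (U = -1 + (-3*6 + 4)/2 = -1 + (-18 + 4)/2 = -1 + (½)*(-14) = -1 - 7 = -8)
x(J) = -8
C(q, z) = -13 + q (C(q, z) = (-8 + q) - 5 = -13 + q)
C(9, -1)*T - 14 = (-13 + 9)*20 - 14 = -4*20 - 14 = -80 - 14 = -94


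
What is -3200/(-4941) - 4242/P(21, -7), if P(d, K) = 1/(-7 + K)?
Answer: 293439308/4941 ≈ 59389.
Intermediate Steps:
-3200/(-4941) - 4242/P(21, -7) = -3200/(-4941) - 4242/(1/(-7 - 7)) = -3200*(-1/4941) - 4242/(1/(-14)) = 3200/4941 - 4242/(-1/14) = 3200/4941 - 4242*(-14) = 3200/4941 + 59388 = 293439308/4941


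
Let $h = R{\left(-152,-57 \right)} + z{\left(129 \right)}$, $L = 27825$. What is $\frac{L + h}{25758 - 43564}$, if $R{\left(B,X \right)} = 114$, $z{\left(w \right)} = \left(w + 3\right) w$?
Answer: $- \frac{44967}{17806} \approx -2.5254$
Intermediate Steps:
$z{\left(w \right)} = w \left(3 + w\right)$ ($z{\left(w \right)} = \left(3 + w\right) w = w \left(3 + w\right)$)
$h = 17142$ ($h = 114 + 129 \left(3 + 129\right) = 114 + 129 \cdot 132 = 114 + 17028 = 17142$)
$\frac{L + h}{25758 - 43564} = \frac{27825 + 17142}{25758 - 43564} = \frac{44967}{-17806} = 44967 \left(- \frac{1}{17806}\right) = - \frac{44967}{17806}$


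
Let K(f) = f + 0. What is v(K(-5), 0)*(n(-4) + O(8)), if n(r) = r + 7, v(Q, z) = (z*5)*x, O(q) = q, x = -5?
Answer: 0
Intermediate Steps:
K(f) = f
v(Q, z) = -25*z (v(Q, z) = (z*5)*(-5) = (5*z)*(-5) = -25*z)
n(r) = 7 + r
v(K(-5), 0)*(n(-4) + O(8)) = (-25*0)*((7 - 4) + 8) = 0*(3 + 8) = 0*11 = 0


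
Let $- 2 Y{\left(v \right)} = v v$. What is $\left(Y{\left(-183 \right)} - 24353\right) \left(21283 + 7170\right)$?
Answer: $- \frac{2338694335}{2} \approx -1.1693 \cdot 10^{9}$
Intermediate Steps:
$Y{\left(v \right)} = - \frac{v^{2}}{2}$ ($Y{\left(v \right)} = - \frac{v v}{2} = - \frac{v^{2}}{2}$)
$\left(Y{\left(-183 \right)} - 24353\right) \left(21283 + 7170\right) = \left(- \frac{\left(-183\right)^{2}}{2} - 24353\right) \left(21283 + 7170\right) = \left(\left(- \frac{1}{2}\right) 33489 - 24353\right) 28453 = \left(- \frac{33489}{2} - 24353\right) 28453 = \left(- \frac{82195}{2}\right) 28453 = - \frac{2338694335}{2}$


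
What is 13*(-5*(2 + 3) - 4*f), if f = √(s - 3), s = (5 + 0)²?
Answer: -325 - 52*√22 ≈ -568.90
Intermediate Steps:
s = 25 (s = 5² = 25)
f = √22 (f = √(25 - 3) = √22 ≈ 4.6904)
13*(-5*(2 + 3) - 4*f) = 13*(-5*(2 + 3) - 4*√22) = 13*(-5*5 - 4*√22) = 13*(-25 - 4*√22) = -325 - 52*√22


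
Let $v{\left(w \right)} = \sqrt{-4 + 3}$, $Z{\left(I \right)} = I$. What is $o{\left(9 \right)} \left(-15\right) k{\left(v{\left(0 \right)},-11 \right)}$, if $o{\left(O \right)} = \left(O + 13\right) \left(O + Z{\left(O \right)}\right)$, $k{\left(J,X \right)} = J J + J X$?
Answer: $5940 + 65340 i \approx 5940.0 + 65340.0 i$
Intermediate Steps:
$v{\left(w \right)} = i$ ($v{\left(w \right)} = \sqrt{-1} = i$)
$k{\left(J,X \right)} = J^{2} + J X$
$o{\left(O \right)} = 2 O \left(13 + O\right)$ ($o{\left(O \right)} = \left(O + 13\right) \left(O + O\right) = \left(13 + O\right) 2 O = 2 O \left(13 + O\right)$)
$o{\left(9 \right)} \left(-15\right) k{\left(v{\left(0 \right)},-11 \right)} = 2 \cdot 9 \left(13 + 9\right) \left(-15\right) i \left(i - 11\right) = 2 \cdot 9 \cdot 22 \left(-15\right) i \left(-11 + i\right) = 396 \left(-15\right) i \left(-11 + i\right) = - 5940 i \left(-11 + i\right)$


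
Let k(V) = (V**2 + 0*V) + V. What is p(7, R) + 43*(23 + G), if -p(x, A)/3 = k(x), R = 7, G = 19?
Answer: 1638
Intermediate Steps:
k(V) = V + V**2 (k(V) = (V**2 + 0) + V = V**2 + V = V + V**2)
p(x, A) = -3*x*(1 + x)
p(7, R) + 43*(23 + G) = -3*7*(1 + 7) + 43*(23 + 19) = -3*7*8 + 43*42 = -168 + 1806 = 1638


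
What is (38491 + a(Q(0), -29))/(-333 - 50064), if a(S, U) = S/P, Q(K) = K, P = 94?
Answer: -38491/50397 ≈ -0.76376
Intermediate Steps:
a(S, U) = S/94
(38491 + a(Q(0), -29))/(-333 - 50064) = (38491 + (1/94)*0)/(-333 - 50064) = (38491 + 0)/(-50397) = 38491*(-1/50397) = -38491/50397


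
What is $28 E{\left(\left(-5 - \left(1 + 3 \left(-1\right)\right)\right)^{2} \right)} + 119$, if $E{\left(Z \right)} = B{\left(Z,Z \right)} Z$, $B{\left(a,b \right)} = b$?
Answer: $2387$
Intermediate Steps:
$E{\left(Z \right)} = Z^{2}$ ($E{\left(Z \right)} = Z Z = Z^{2}$)
$28 E{\left(\left(-5 - \left(1 + 3 \left(-1\right)\right)\right)^{2} \right)} + 119 = 28 \left(\left(-5 - \left(1 + 3 \left(-1\right)\right)\right)^{2}\right)^{2} + 119 = 28 \left(\left(-5 - -2\right)^{2}\right)^{2} + 119 = 28 \left(\left(-5 + \left(-1 + 3\right)\right)^{2}\right)^{2} + 119 = 28 \left(\left(-5 + 2\right)^{2}\right)^{2} + 119 = 28 \left(\left(-3\right)^{2}\right)^{2} + 119 = 28 \cdot 9^{2} + 119 = 28 \cdot 81 + 119 = 2268 + 119 = 2387$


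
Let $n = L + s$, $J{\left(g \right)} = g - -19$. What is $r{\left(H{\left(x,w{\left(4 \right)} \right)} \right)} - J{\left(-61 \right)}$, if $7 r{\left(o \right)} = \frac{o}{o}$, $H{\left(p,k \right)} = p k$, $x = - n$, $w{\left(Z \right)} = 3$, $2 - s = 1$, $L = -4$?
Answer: $\frac{295}{7} \approx 42.143$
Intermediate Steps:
$s = 1$ ($s = 2 - 1 = 1$)
$J{\left(g \right)} = 19 + g$ ($J{\left(g \right)} = g + 19 = 19 + g$)
$n = -3$ ($n = -4 + 1 = -3$)
$x = 3$ ($x = \left(-1\right) \left(-3\right) = 3$)
$H{\left(p,k \right)} = k p$
$r{\left(o \right)} = \frac{1}{7}$ ($r{\left(o \right)} = \frac{o \frac{1}{o}}{7} = \frac{1}{7} \cdot 1 = \frac{1}{7}$)
$r{\left(H{\left(x,w{\left(4 \right)} \right)} \right)} - J{\left(-61 \right)} = \frac{1}{7} - \left(19 - 61\right) = \frac{1}{7} - -42 = \frac{1}{7} + 42 = \frac{295}{7}$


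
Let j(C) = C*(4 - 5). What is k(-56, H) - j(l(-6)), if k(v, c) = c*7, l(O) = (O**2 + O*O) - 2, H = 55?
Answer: 455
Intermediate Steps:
l(O) = -2 + 2*O**2 (l(O) = (O**2 + O**2) - 2 = 2*O**2 - 2 = -2 + 2*O**2)
k(v, c) = 7*c
j(C) = -C (j(C) = C*(-1) = -C)
k(-56, H) - j(l(-6)) = 7*55 - (-1)*(-2 + 2*(-6)**2) = 385 - (-1)*(-2 + 2*36) = 385 - (-1)*(-2 + 72) = 385 - (-1)*70 = 385 - 1*(-70) = 385 + 70 = 455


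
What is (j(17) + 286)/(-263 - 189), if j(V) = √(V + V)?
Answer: -143/226 - √34/452 ≈ -0.64564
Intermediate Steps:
j(V) = √2*√V (j(V) = √(2*V) = √2*√V)
(j(17) + 286)/(-263 - 189) = (√2*√17 + 286)/(-263 - 189) = (√34 + 286)/(-452) = (286 + √34)*(-1/452) = -143/226 - √34/452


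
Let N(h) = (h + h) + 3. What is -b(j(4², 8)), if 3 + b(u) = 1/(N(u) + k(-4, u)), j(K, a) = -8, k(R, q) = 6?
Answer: 22/7 ≈ 3.1429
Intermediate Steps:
N(h) = 3 + 2*h (N(h) = 2*h + 3 = 3 + 2*h)
b(u) = -3 + 1/(9 + 2*u) (b(u) = -3 + 1/((3 + 2*u) + 6) = -3 + 1/(9 + 2*u))
-b(j(4², 8)) = -2*(-13 - 3*(-8))/(9 + 2*(-8)) = -2*(-13 + 24)/(9 - 16) = -2*11/(-7) = -2*(-1)*11/7 = -1*(-22/7) = 22/7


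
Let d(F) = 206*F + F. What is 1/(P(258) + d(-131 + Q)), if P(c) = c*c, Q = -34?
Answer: 1/32409 ≈ 3.0856e-5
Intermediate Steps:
d(F) = 207*F
P(c) = c²
1/(P(258) + d(-131 + Q)) = 1/(258² + 207*(-131 - 34)) = 1/(66564 + 207*(-165)) = 1/(66564 - 34155) = 1/32409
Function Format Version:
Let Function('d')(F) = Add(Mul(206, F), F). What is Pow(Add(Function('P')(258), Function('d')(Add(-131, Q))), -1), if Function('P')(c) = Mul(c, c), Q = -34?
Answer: Rational(1, 32409) ≈ 3.0856e-5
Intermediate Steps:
Function('d')(F) = Mul(207, F)
Function('P')(c) = Pow(c, 2)
Pow(Add(Function('P')(258), Function('d')(Add(-131, Q))), -1) = Pow(Add(Pow(258, 2), Mul(207, Add(-131, -34))), -1) = Pow(Add(66564, Mul(207, -165)), -1) = Pow(Add(66564, -34155), -1) = Pow(32409, -1) = Rational(1, 32409)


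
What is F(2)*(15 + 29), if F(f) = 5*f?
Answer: 440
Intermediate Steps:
F(2)*(15 + 29) = (5*2)*(15 + 29) = 10*44 = 440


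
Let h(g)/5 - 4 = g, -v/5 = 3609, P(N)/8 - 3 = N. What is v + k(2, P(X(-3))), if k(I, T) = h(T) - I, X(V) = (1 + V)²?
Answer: -17747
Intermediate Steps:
P(N) = 24 + 8*N
v = -18045 (v = -5*3609 = -18045)
h(g) = 20 + 5*g
k(I, T) = 20 - I + 5*T (k(I, T) = (20 + 5*T) - I = 20 - I + 5*T)
v + k(2, P(X(-3))) = -18045 + (20 - 1*2 + 5*(24 + 8*(1 - 3)²)) = -18045 + (20 - 2 + 5*(24 + 8*(-2)²)) = -18045 + (20 - 2 + 5*(24 + 8*4)) = -18045 + (20 - 2 + 5*(24 + 32)) = -18045 + (20 - 2 + 5*56) = -18045 + (20 - 2 + 280) = -18045 + 298 = -17747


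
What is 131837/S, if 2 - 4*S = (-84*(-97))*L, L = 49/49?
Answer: -263674/4073 ≈ -64.737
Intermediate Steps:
L = 1 (L = 49*(1/49) = 1)
S = -4073/2 (S = ½ - (-84*(-97))/4 = ½ - 2037 = -4073/2 ≈ -2036.5)
131837/S = 131837/(-4073/2) = 131837*(-2/4073) = -263674/4073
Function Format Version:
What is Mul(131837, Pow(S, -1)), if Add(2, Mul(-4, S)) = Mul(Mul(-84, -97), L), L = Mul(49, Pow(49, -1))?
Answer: Rational(-263674, 4073) ≈ -64.737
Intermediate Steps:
L = 1 (L = Mul(49, Rational(1, 49)) = 1)
S = Rational(-4073, 2) (S = Add(Rational(1, 2), Mul(Rational(-1, 4), Mul(Mul(-84, -97), 1))) = Add(Rational(1, 2), Mul(Rational(-1, 4), Mul(8148, 1))) = Add(Rational(1, 2), Mul(Rational(-1, 4), 8148)) = Add(Rational(1, 2), -2037) = Rational(-4073, 2) ≈ -2036.5)
Mul(131837, Pow(S, -1)) = Mul(131837, Pow(Rational(-4073, 2), -1)) = Mul(131837, Rational(-2, 4073)) = Rational(-263674, 4073)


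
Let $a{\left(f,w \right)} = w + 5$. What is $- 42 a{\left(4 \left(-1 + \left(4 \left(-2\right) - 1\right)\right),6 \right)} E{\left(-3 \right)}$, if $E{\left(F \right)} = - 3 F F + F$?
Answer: $13860$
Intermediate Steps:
$a{\left(f,w \right)} = 5 + w$
$E{\left(F \right)} = F - 3 F^{2}$ ($E{\left(F \right)} = - 3 F^{2} + F = F - 3 F^{2}$)
$- 42 a{\left(4 \left(-1 + \left(4 \left(-2\right) - 1\right)\right),6 \right)} E{\left(-3 \right)} = - 42 \left(5 + 6\right) \left(- 3 \left(1 - -9\right)\right) = \left(-42\right) 11 \left(- 3 \left(1 + 9\right)\right) = - 462 \left(\left(-3\right) 10\right) = \left(-462\right) \left(-30\right) = 13860$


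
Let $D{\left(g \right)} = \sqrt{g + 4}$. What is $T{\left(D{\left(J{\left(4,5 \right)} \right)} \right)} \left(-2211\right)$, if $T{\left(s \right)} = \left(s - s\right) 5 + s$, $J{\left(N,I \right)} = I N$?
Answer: $- 4422 \sqrt{6} \approx -10832.0$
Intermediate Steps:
$D{\left(g \right)} = \sqrt{4 + g}$
$T{\left(s \right)} = s$ ($T{\left(s \right)} = 0 \cdot 5 + s = 0 + s = s$)
$T{\left(D{\left(J{\left(4,5 \right)} \right)} \right)} \left(-2211\right) = \sqrt{4 + 5 \cdot 4} \left(-2211\right) = \sqrt{4 + 20} \left(-2211\right) = \sqrt{24} \left(-2211\right) = 2 \sqrt{6} \left(-2211\right) = - 4422 \sqrt{6}$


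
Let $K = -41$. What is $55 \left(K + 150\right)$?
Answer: $5995$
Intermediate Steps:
$55 \left(K + 150\right) = 55 \left(-41 + 150\right) = 55 \cdot 109 = 5995$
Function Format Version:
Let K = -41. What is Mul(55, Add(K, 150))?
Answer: 5995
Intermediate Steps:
Mul(55, Add(K, 150)) = Mul(55, Add(-41, 150)) = Mul(55, 109) = 5995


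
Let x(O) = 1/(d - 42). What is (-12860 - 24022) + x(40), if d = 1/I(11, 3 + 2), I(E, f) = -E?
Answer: -17076377/463 ≈ -36882.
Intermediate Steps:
d = -1/11 (d = 1/(-1*11) = 1/(-11) = -1/11 ≈ -0.090909)
x(O) = -11/463 (x(O) = 1/(-1/11 - 42) = 1/(-463/11) = -11/463)
(-12860 - 24022) + x(40) = (-12860 - 24022) - 11/463 = -36882 - 11/463 = -17076377/463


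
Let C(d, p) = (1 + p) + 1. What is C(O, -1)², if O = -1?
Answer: 1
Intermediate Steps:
C(d, p) = 2 + p
C(O, -1)² = (2 - 1)² = 1² = 1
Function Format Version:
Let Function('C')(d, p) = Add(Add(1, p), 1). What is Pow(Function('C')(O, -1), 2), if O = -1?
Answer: 1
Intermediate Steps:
Function('C')(d, p) = Add(2, p)
Pow(Function('C')(O, -1), 2) = Pow(Add(2, -1), 2) = Pow(1, 2) = 1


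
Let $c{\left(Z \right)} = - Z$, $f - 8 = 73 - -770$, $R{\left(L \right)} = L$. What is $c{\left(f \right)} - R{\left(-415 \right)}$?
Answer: $-436$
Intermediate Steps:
$f = 851$ ($f = 8 + \left(73 - -770\right) = 8 + \left(73 + 770\right) = 8 + 843 = 851$)
$c{\left(f \right)} - R{\left(-415 \right)} = \left(-1\right) 851 - -415 = -851 + 415 = -436$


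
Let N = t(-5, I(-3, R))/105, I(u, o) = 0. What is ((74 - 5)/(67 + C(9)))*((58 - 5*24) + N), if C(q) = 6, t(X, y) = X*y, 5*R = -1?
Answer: -4278/73 ≈ -58.603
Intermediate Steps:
R = -1/5 (R = (1/5)*(-1) = -1/5 ≈ -0.20000)
N = 0 (N = -5*0/105 = 0*(1/105) = 0)
((74 - 5)/(67 + C(9)))*((58 - 5*24) + N) = ((74 - 5)/(67 + 6))*((58 - 5*24) + 0) = (69/73)*((58 - 1*120) + 0) = (69*(1/73))*((58 - 120) + 0) = 69*(-62 + 0)/73 = (69/73)*(-62) = -4278/73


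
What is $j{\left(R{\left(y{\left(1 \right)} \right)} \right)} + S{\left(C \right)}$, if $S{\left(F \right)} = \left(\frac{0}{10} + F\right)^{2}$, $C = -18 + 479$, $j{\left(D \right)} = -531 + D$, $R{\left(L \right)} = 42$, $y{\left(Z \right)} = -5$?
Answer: $212032$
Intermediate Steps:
$C = 461$
$S{\left(F \right)} = F^{2}$ ($S{\left(F \right)} = \left(0 \cdot \frac{1}{10} + F\right)^{2} = \left(0 + F\right)^{2} = F^{2}$)
$j{\left(R{\left(y{\left(1 \right)} \right)} \right)} + S{\left(C \right)} = \left(-531 + 42\right) + 461^{2} = -489 + 212521 = 212032$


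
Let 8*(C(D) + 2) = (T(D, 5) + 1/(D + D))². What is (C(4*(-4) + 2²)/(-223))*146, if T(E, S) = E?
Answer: -5424265/513792 ≈ -10.557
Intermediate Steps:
C(D) = -2 + (D + 1/(2*D))²/8 (C(D) = -2 + (D + 1/(D + D))²/8 = -2 + (D + 1/(2*D))²/8)
(C(4*(-4) + 2²)/(-223))*146 = ((-15/8 + (4*(-4) + 2²)²/8 + 1/(32*(4*(-4) + 2²)²))/(-223))*146 = ((-15/8 + (-16 + 4)²/8 + 1/(32*(-16 + 4)²))*(-1/223))*146 = ((-15/8 + (⅛)*(-12)² + (1/32)/(-12)²)*(-1/223))*146 = ((-15/8 + (⅛)*144 + (1/32)*(1/144))*(-1/223))*146 = ((-15/8 + 18 + 1/4608)*(-1/223))*146 = ((74305/4608)*(-1/223))*146 = -74305/1027584*146 = -5424265/513792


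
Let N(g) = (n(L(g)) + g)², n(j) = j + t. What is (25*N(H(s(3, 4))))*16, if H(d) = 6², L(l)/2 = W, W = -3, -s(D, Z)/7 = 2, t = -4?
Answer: 270400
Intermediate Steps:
s(D, Z) = -14 (s(D, Z) = -7*2 = -14)
L(l) = -6 (L(l) = 2*(-3) = -6)
n(j) = -4 + j (n(j) = j - 4 = -4 + j)
H(d) = 36
N(g) = (-10 + g)² (N(g) = ((-4 - 6) + g)² = (-10 + g)²)
(25*N(H(s(3, 4))))*16 = (25*(-10 + 36)²)*16 = (25*26²)*16 = (25*676)*16 = 16900*16 = 270400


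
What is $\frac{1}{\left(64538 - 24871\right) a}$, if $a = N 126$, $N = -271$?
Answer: $- \frac{1}{1354469382} \approx -7.383 \cdot 10^{-10}$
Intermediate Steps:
$a = -34146$ ($a = \left(-271\right) 126 = -34146$)
$\frac{1}{\left(64538 - 24871\right) a} = \frac{1}{\left(64538 - 24871\right) \left(-34146\right)} = \frac{1}{39667} \left(- \frac{1}{34146}\right) = - \frac{1}{1354469382}$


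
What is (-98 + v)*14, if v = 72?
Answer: -364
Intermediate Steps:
(-98 + v)*14 = (-98 + 72)*14 = -26*14 = -364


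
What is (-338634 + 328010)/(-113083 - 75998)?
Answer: 10624/189081 ≈ 0.056188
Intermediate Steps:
(-338634 + 328010)/(-113083 - 75998) = -10624/(-189081) = -10624*(-1/189081) = 10624/189081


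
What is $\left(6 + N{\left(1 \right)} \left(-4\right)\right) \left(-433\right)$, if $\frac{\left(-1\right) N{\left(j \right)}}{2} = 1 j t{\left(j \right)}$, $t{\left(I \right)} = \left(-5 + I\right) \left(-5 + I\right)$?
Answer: $-58022$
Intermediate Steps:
$t{\left(I \right)} = \left(-5 + I\right)^{2}$
$N{\left(j \right)} = - 2 j \left(-5 + j\right)^{2}$ ($N{\left(j \right)} = - 2 \cdot 1 j \left(-5 + j\right)^{2} = - 2 j \left(-5 + j\right)^{2}$)
$\left(6 + N{\left(1 \right)} \left(-4\right)\right) \left(-433\right) = \left(6 + \left(-2\right) 1 \left(-5 + 1\right)^{2} \left(-4\right)\right) \left(-433\right) = \left(6 + \left(-2\right) 1 \left(-4\right)^{2} \left(-4\right)\right) \left(-433\right) = \left(6 + \left(-2\right) 1 \cdot 16 \left(-4\right)\right) \left(-433\right) = \left(6 - -128\right) \left(-433\right) = \left(6 + 128\right) \left(-433\right) = 134 \left(-433\right) = -58022$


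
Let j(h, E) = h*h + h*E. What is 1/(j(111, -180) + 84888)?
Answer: 1/77229 ≈ 1.2948e-5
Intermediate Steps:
j(h, E) = h² + E*h
1/(j(111, -180) + 84888) = 1/(111*(-180 + 111) + 84888) = 1/(111*(-69) + 84888) = 1/(-7659 + 84888) = 1/77229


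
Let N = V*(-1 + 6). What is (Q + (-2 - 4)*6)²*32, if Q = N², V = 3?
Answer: 1143072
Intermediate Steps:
N = 15 (N = 3*(-1 + 6) = 3*5 = 15)
Q = 225 (Q = 15² = 225)
(Q + (-2 - 4)*6)²*32 = (225 + (-2 - 4)*6)²*32 = (225 - 6*6)²*32 = (225 - 36)²*32 = 189²*32 = 35721*32 = 1143072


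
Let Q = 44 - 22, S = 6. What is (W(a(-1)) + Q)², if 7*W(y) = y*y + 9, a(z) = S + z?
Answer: 35344/49 ≈ 721.31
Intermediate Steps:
a(z) = 6 + z
W(y) = 9/7 + y²/7 (W(y) = (y*y + 9)/7 = (y² + 9)/7 = (9 + y²)/7 = 9/7 + y²/7)
Q = 22
(W(a(-1)) + Q)² = ((9/7 + (6 - 1)²/7) + 22)² = ((9/7 + (⅐)*5²) + 22)² = ((9/7 + (⅐)*25) + 22)² = ((9/7 + 25/7) + 22)² = (34/7 + 22)² = (188/7)² = 35344/49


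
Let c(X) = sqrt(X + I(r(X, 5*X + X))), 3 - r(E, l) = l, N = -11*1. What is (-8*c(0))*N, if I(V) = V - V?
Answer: 0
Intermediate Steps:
N = -11
r(E, l) = 3 - l
I(V) = 0
c(X) = sqrt(X) (c(X) = sqrt(X + 0) = sqrt(X))
(-8*c(0))*N = -8*sqrt(0)*(-11) = -8*0*(-11) = 0*(-11) = 0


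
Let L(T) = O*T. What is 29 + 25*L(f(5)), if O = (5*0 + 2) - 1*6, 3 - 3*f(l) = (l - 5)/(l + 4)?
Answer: -71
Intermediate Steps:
f(l) = 1 - (-5 + l)/(3*(4 + l)) (f(l) = 1 - (l - 5)/(3*(l + 4)) = 1 - (-5 + l)/(3*(4 + l)))
O = -4 (O = (0 + 2) - 6 = 2 - 6 = -4)
L(T) = -4*T
29 + 25*L(f(5)) = 29 + 25*(-4*(17 + 2*5)/(3*(4 + 5))) = 29 + 25*(-4*(17 + 10)/(3*9)) = 29 + 25*(-4*27/(3*9)) = 29 + 25*(-4*1) = 29 + 25*(-4) = 29 - 100 = -71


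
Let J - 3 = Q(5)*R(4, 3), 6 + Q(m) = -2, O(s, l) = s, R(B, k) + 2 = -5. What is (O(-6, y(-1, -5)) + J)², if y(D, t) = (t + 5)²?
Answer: 2809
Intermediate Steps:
R(B, k) = -7 (R(B, k) = -2 - 5 = -7)
y(D, t) = (5 + t)²
Q(m) = -8 (Q(m) = -6 - 2 = -8)
J = 59 (J = 3 - 8*(-7) = 3 + 56 = 59)
(O(-6, y(-1, -5)) + J)² = (-6 + 59)² = 53² = 2809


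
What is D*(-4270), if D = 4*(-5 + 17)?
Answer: -204960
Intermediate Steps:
D = 48 (D = 4*12 = 48)
D*(-4270) = 48*(-4270) = -204960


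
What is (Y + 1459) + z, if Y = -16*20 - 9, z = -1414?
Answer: -284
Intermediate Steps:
Y = -329 (Y = -320 - 9 = -329)
(Y + 1459) + z = (-329 + 1459) - 1414 = 1130 - 1414 = -284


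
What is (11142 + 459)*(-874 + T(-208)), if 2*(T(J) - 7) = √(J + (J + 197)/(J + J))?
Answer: -10058067 + 34803*I*√249938/208 ≈ -1.0058e+7 + 83651.0*I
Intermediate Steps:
T(J) = 7 + √(J + (197 + J)/(2*J))/2 (T(J) = 7 + √(J + (J + 197)/(J + J))/2 = 7 + √(J + (197 + J)/((2*J)))/2 = 7 + √(J + (197 + J)*(1/(2*J)))/2 = 7 + √(J + (197 + J)/(2*J))/2)
(11142 + 459)*(-874 + T(-208)) = (11142 + 459)*(-874 + (7 + √(2 + 4*(-208) + 394/(-208))/4)) = 11601*(-874 + (7 + √(2 - 832 + 394*(-1/208))/4)) = 11601*(-874 + (7 + √(2 - 832 - 197/104)/4)) = 11601*(-874 + (7 + √(-86517/104)/4)) = 11601*(-874 + (7 + (3*I*√249938/52)/4)) = 11601*(-874 + (7 + 3*I*√249938/208)) = 11601*(-867 + 3*I*√249938/208) = -10058067 + 34803*I*√249938/208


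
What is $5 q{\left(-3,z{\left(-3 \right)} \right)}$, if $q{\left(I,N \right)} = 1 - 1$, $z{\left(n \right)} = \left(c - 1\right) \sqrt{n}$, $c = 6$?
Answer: $0$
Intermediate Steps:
$z{\left(n \right)} = 5 \sqrt{n}$ ($z{\left(n \right)} = \left(6 - 1\right) \sqrt{n} = 5 \sqrt{n}$)
$q{\left(I,N \right)} = 0$
$5 q{\left(-3,z{\left(-3 \right)} \right)} = 5 \cdot 0 = 0$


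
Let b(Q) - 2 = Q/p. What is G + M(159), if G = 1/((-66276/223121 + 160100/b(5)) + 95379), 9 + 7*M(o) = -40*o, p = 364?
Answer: -182163942573778840/200211588323173 ≈ -909.86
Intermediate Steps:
b(Q) = 2 + Q/364
M(o) = -9/7 - 40*o/7 (M(o) = -9/7 + (-40*o)/7 = -9/7 - 40*o/7)
G = 163547693/28601655474739 (G = 1/((-66276/223121 + 160100/(2 + (1/364)*5)) + 95379) = 1/((-66276*1/223121 + 160100/(2 + 5/364)) + 95379) = 1/((-66276/223121 + 160100/(733/364)) + 95379) = 1/((-66276/223121 + 160100*(364/733)) + 95379) = 1/((-66276/223121 + 58276400/733) + 95379) = 1/(13002640064092/163547693 + 95379) = 1/(28601655474739/163547693) = 163547693/28601655474739 ≈ 5.7181e-6)
G + M(159) = 163547693/28601655474739 + (-9/7 - 40/7*159) = 163547693/28601655474739 + (-9/7 - 6360/7) = 163547693/28601655474739 - 6369/7 = -182163942573778840/200211588323173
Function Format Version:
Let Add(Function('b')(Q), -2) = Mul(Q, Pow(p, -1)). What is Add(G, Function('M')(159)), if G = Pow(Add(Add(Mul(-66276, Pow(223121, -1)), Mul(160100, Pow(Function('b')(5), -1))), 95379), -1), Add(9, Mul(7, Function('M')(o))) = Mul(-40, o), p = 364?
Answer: Rational(-182163942573778840, 200211588323173) ≈ -909.86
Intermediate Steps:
Function('b')(Q) = Add(2, Mul(Rational(1, 364), Q)) (Function('b')(Q) = Add(2, Mul(Q, Pow(364, -1))) = Add(2, Mul(Q, Rational(1, 364))) = Add(2, Mul(Rational(1, 364), Q)))
Function('M')(o) = Add(Rational(-9, 7), Mul(Rational(-40, 7), o)) (Function('M')(o) = Add(Rational(-9, 7), Mul(Rational(1, 7), Mul(-40, o))) = Add(Rational(-9, 7), Mul(Rational(-40, 7), o)))
G = Rational(163547693, 28601655474739) (G = Pow(Add(Add(Mul(-66276, Pow(223121, -1)), Mul(160100, Pow(Add(2, Mul(Rational(1, 364), 5)), -1))), 95379), -1) = Pow(Add(Add(Mul(-66276, Rational(1, 223121)), Mul(160100, Pow(Add(2, Rational(5, 364)), -1))), 95379), -1) = Pow(Add(Add(Rational(-66276, 223121), Mul(160100, Pow(Rational(733, 364), -1))), 95379), -1) = Pow(Add(Add(Rational(-66276, 223121), Mul(160100, Rational(364, 733))), 95379), -1) = Pow(Add(Add(Rational(-66276, 223121), Rational(58276400, 733)), 95379), -1) = Pow(Add(Rational(13002640064092, 163547693), 95379), -1) = Pow(Rational(28601655474739, 163547693), -1) = Rational(163547693, 28601655474739) ≈ 5.7181e-6)
Add(G, Function('M')(159)) = Add(Rational(163547693, 28601655474739), Add(Rational(-9, 7), Mul(Rational(-40, 7), 159))) = Add(Rational(163547693, 28601655474739), Add(Rational(-9, 7), Rational(-6360, 7))) = Add(Rational(163547693, 28601655474739), Rational(-6369, 7)) = Rational(-182163942573778840, 200211588323173)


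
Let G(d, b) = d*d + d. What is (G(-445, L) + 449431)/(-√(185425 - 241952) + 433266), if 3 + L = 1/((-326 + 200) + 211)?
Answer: 280327867926/187719483283 + 647011*I*√56527/187719483283 ≈ 1.4933 + 0.00081947*I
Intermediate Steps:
L = -254/85 (L = -3 + 1/((-326 + 200) + 211) = -3 + 1/(-126 + 211) = -3 + 1/85 = -254/85 ≈ -2.9882)
G(d, b) = d + d² (G(d, b) = d² + d = d + d²)
(G(-445, L) + 449431)/(-√(185425 - 241952) + 433266) = (-445*(1 - 445) + 449431)/(-√(185425 - 241952) + 433266) = (-445*(-444) + 449431)/(-√(-56527) + 433266) = (197580 + 449431)/(-I*√56527 + 433266) = 647011/(-I*√56527 + 433266) = 647011/(433266 - I*√56527)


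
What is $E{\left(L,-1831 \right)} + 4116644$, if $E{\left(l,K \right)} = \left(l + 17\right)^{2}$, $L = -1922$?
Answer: $7745669$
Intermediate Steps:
$E{\left(l,K \right)} = \left(17 + l\right)^{2}$
$E{\left(L,-1831 \right)} + 4116644 = \left(17 - 1922\right)^{2} + 4116644 = \left(-1905\right)^{2} + 4116644 = 3629025 + 4116644 = 7745669$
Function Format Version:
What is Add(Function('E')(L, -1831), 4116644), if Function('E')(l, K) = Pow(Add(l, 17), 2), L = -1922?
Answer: 7745669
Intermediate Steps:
Function('E')(l, K) = Pow(Add(17, l), 2)
Add(Function('E')(L, -1831), 4116644) = Add(Pow(Add(17, -1922), 2), 4116644) = Add(Pow(-1905, 2), 4116644) = Add(3629025, 4116644) = 7745669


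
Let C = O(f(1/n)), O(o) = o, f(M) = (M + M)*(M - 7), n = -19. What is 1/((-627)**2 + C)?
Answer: 361/141919837 ≈ 2.5437e-6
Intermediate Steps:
f(M) = 2*M*(-7 + M) (f(M) = (2*M)*(-7 + M) = 2*M*(-7 + M))
C = 268/361 (C = 2*(-7 + 1/(-19))/(-19) = 2*(-1/19)*(-7 - 1/19) = 2*(-1/19)*(-134/19) = 268/361 ≈ 0.74238)
1/((-627)**2 + C) = 1/((-627)**2 + 268/361) = 1/(393129 + 268/361) = 1/(141919837/361) = 361/141919837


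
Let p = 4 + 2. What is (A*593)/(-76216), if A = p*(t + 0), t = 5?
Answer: -8895/38108 ≈ -0.23342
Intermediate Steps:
p = 6
A = 30 (A = 6*(5 + 0) = 6*5 = 30)
(A*593)/(-76216) = (30*593)/(-76216) = 17790*(-1/76216) = -8895/38108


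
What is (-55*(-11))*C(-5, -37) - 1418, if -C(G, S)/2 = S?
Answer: 43352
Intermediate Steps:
C(G, S) = -2*S
(-55*(-11))*C(-5, -37) - 1418 = (-55*(-11))*(-2*(-37)) - 1418 = 605*74 - 1418 = 44770 - 1418 = 43352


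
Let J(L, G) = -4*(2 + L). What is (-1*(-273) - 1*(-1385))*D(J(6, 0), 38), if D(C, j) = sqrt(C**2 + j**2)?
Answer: 3316*sqrt(617) ≈ 82368.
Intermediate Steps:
J(L, G) = -8 - 4*L
(-1*(-273) - 1*(-1385))*D(J(6, 0), 38) = (-1*(-273) - 1*(-1385))*sqrt((-8 - 4*6)**2 + 38**2) = (273 + 1385)*sqrt((-8 - 24)**2 + 1444) = 1658*sqrt((-32)**2 + 1444) = 1658*sqrt(1024 + 1444) = 1658*sqrt(2468) = 1658*(2*sqrt(617)) = 3316*sqrt(617)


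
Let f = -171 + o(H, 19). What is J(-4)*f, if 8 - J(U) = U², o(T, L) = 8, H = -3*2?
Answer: 1304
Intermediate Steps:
H = -6
f = -163 (f = -171 + 8 = -163)
J(U) = 8 - U²
J(-4)*f = (8 - 1*(-4)²)*(-163) = (8 - 1*16)*(-163) = (8 - 16)*(-163) = -8*(-163) = 1304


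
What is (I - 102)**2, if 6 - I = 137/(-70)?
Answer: 43335889/4900 ≈ 8844.1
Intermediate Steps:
I = 557/70 (I = 6 - 137/(-70) = 6 - 137*(-1)/70 = 6 - 1*(-137/70) = 6 + 137/70 = 557/70 ≈ 7.9571)
(I - 102)**2 = (557/70 - 102)**2 = (-6583/70)**2 = 43335889/4900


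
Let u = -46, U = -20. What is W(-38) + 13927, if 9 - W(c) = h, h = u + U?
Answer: 14002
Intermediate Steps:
h = -66 (h = -46 - 20 = -66)
W(c) = 75 (W(c) = 9 - 1*(-66) = 9 + 66 = 75)
W(-38) + 13927 = 75 + 13927 = 14002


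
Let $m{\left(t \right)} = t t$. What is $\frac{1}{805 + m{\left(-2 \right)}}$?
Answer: $\frac{1}{809} \approx 0.0012361$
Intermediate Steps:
$m{\left(t \right)} = t^{2}$
$\frac{1}{805 + m{\left(-2 \right)}} = \frac{1}{805 + \left(-2\right)^{2}} = \frac{1}{805 + 4} = \frac{1}{809}$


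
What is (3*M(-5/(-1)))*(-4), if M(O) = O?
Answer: -60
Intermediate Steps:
(3*M(-5/(-1)))*(-4) = (3*(-5/(-1)))*(-4) = (3*(-5*(-1)))*(-4) = (3*5)*(-4) = 15*(-4) = -60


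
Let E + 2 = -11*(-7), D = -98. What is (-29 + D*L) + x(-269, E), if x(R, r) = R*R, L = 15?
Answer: 70862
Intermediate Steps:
E = 75 (E = -2 - 11*(-7) = -2 + 77 = 75)
x(R, r) = R²
(-29 + D*L) + x(-269, E) = (-29 - 98*15) + (-269)² = (-29 - 1470) + 72361 = -1499 + 72361 = 70862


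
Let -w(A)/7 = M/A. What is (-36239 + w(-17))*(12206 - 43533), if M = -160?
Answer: 19334491841/17 ≈ 1.1373e+9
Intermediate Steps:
w(A) = 1120/A (w(A) = -(-1120)/A = 1120/A)
(-36239 + w(-17))*(12206 - 43533) = (-36239 + 1120/(-17))*(12206 - 43533) = (-36239 + 1120*(-1/17))*(-31327) = (-36239 - 1120/17)*(-31327) = -617183/17*(-31327) = 19334491841/17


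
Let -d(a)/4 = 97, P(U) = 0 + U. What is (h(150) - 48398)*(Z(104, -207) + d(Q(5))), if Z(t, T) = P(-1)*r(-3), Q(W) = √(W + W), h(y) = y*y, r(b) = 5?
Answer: 10177914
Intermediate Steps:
P(U) = U
h(y) = y²
Q(W) = √2*√W (Q(W) = √(2*W) = √2*√W)
Z(t, T) = -5 (Z(t, T) = -1*5 = -5)
d(a) = -388 (d(a) = -4*97 = -388)
(h(150) - 48398)*(Z(104, -207) + d(Q(5))) = (150² - 48398)*(-5 - 388) = (22500 - 48398)*(-393) = -25898*(-393) = 10177914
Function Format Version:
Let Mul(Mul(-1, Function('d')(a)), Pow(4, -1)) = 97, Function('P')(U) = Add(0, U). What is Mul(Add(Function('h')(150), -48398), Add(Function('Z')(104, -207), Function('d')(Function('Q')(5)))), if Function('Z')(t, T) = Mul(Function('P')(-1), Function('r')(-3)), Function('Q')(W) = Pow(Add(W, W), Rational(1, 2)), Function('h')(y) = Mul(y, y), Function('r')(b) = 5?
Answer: 10177914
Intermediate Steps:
Function('P')(U) = U
Function('h')(y) = Pow(y, 2)
Function('Q')(W) = Mul(Pow(2, Rational(1, 2)), Pow(W, Rational(1, 2))) (Function('Q')(W) = Pow(Mul(2, W), Rational(1, 2)) = Mul(Pow(2, Rational(1, 2)), Pow(W, Rational(1, 2))))
Function('Z')(t, T) = -5 (Function('Z')(t, T) = Mul(-1, 5) = -5)
Function('d')(a) = -388 (Function('d')(a) = Mul(-4, 97) = -388)
Mul(Add(Function('h')(150), -48398), Add(Function('Z')(104, -207), Function('d')(Function('Q')(5)))) = Mul(Add(Pow(150, 2), -48398), Add(-5, -388)) = Mul(Add(22500, -48398), -393) = Mul(-25898, -393) = 10177914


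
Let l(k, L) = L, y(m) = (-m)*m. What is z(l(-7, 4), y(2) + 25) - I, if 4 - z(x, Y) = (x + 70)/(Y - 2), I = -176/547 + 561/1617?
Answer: 40781/509257 ≈ 0.080079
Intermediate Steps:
y(m) = -m²
I = 675/26803 (I = -176*1/547 + 561*(1/1617) = -176/547 + 17/49 = 675/26803 ≈ 0.025184)
z(x, Y) = 4 - (70 + x)/(-2 + Y) (z(x, Y) = 4 - (x + 70)/(Y - 2) = 4 - (70 + x)/(-2 + Y))
z(l(-7, 4), y(2) + 25) - I = (-78 - 1*4 + 4*(-1*2² + 25))/(-2 + (-1*2² + 25)) - 1*675/26803 = (-78 - 4 + 4*(-1*4 + 25))/(-2 + (-1*4 + 25)) - 675/26803 = (-78 - 4 + 4*(-4 + 25))/(-2 + (-4 + 25)) - 675/26803 = (-78 - 4 + 4*21)/(-2 + 21) - 675/26803 = (-78 - 4 + 84)/19 - 675/26803 = (1/19)*2 - 675/26803 = 2/19 - 675/26803 = 40781/509257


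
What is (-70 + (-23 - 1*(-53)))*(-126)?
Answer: 5040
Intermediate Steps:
(-70 + (-23 - 1*(-53)))*(-126) = (-70 + (-23 + 53))*(-126) = (-70 + 30)*(-126) = -40*(-126) = 5040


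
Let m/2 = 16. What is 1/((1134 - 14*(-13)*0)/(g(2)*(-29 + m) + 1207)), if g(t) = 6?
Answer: 175/162 ≈ 1.0802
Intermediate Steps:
m = 32 (m = 2*16 = 32)
1/((1134 - 14*(-13)*0)/(g(2)*(-29 + m) + 1207)) = 1/((1134 - 14*(-13)*0)/(6*(-29 + 32) + 1207)) = 1/((1134 + 182*0)/(6*3 + 1207)) = 1/((1134 + 0)/(18 + 1207)) = 1/(1134/1225) = 1/(1134*(1/1225)) = 1/(162/175) = 175/162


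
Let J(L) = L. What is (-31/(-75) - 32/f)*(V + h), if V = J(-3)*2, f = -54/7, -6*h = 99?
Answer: -3079/30 ≈ -102.63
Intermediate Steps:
h = -33/2 (h = -⅙*99 = -33/2 ≈ -16.500)
f = -54/7 (f = -54*⅐ = -54/7 ≈ -7.7143)
V = -6 (V = -3*2 = -6)
(-31/(-75) - 32/f)*(V + h) = (-31/(-75) - 32/(-54/7))*(-6 - 33/2) = (-31*(-1/75) - 32*(-7/54))*(-45/2) = (31/75 + 112/27)*(-45/2) = (3079/675)*(-45/2) = -3079/30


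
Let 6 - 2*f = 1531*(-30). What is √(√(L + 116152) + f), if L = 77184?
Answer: √(22968 + 26*√286) ≈ 153.00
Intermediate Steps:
f = 22968 (f = 3 - 1531*(-30)/2 = 3 - ½*(-45930) = 3 + 22965 = 22968)
√(√(L + 116152) + f) = √(√(77184 + 116152) + 22968) = √(√193336 + 22968) = √(26*√286 + 22968) = √(22968 + 26*√286)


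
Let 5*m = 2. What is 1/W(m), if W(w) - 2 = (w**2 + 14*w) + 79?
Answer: 25/2169 ≈ 0.011526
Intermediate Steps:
m = 2/5 (m = (1/5)*2 = 2/5 ≈ 0.40000)
W(w) = 81 + w**2 + 14*w (W(w) = 2 + ((w**2 + 14*w) + 79) = 2 + (79 + w**2 + 14*w) = 81 + w**2 + 14*w)
1/W(m) = 1/(81 + (2/5)**2 + 14*(2/5)) = 1/(81 + 4/25 + 28/5) = 1/(2169/25) = 25/2169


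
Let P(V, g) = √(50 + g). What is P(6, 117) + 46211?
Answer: 46211 + √167 ≈ 46224.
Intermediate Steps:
P(6, 117) + 46211 = √(50 + 117) + 46211 = √167 + 46211 = 46211 + √167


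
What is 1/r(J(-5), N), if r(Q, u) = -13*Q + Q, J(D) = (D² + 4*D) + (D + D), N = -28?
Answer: 1/60 ≈ 0.016667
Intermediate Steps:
J(D) = D² + 6*D (J(D) = (D² + 4*D) + 2*D = D² + 6*D)
r(Q, u) = -12*Q
1/r(J(-5), N) = 1/(-(-60)*(6 - 5)) = 1/(-(-60)) = 1/(-12*(-5)) = 1/60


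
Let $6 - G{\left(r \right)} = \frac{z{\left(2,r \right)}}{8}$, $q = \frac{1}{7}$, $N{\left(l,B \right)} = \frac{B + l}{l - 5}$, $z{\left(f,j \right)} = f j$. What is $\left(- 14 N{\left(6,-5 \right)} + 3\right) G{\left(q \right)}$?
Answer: $- \frac{1837}{28} \approx -65.607$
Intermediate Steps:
$N{\left(l,B \right)} = \frac{B + l}{-5 + l}$
$q = \frac{1}{7} \approx 0.14286$
$G{\left(r \right)} = 6 - \frac{r}{4}$ ($G{\left(r \right)} = 6 - \frac{2 r}{8} = 6 - 2 r \frac{1}{8} = 6 - \frac{r}{4}$)
$\left(- 14 N{\left(6,-5 \right)} + 3\right) G{\left(q \right)} = \left(- 14 \frac{-5 + 6}{-5 + 6} + 3\right) \left(6 - \frac{1}{28}\right) = \left(- 14 \cdot 1^{-1} \cdot 1 + 3\right) \left(6 - \frac{1}{28}\right) = \left(- 14 \cdot 1 \cdot 1 + 3\right) \frac{167}{28} = \left(\left(-14\right) 1 + 3\right) \frac{167}{28} = \left(-14 + 3\right) \frac{167}{28} = \left(-11\right) \frac{167}{28} = - \frac{1837}{28}$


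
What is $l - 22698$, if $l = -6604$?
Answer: $-29302$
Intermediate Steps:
$l - 22698 = -6604 - 22698 = -29302$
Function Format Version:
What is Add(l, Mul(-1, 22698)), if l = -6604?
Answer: -29302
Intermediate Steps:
Add(l, Mul(-1, 22698)) = Add(-6604, Mul(-1, 22698)) = Add(-6604, -22698) = -29302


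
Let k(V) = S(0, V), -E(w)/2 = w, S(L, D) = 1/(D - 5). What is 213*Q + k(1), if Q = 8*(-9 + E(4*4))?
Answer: -279457/4 ≈ -69864.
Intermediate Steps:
S(L, D) = 1/(-5 + D)
E(w) = -2*w
k(V) = 1/(-5 + V)
Q = -328 (Q = 8*(-9 - 8*4) = 8*(-9 - 2*16) = 8*(-9 - 32) = 8*(-41) = -328)
213*Q + k(1) = 213*(-328) + 1/(-5 + 1) = -69864 + 1/(-4) = -69864 - ¼ = -279457/4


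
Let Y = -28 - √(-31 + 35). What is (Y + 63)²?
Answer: 1089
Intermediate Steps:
Y = -30 (Y = -28 - √4 = -28 - 1*2 = -28 - 2 = -30)
(Y + 63)² = (-30 + 63)² = 33² = 1089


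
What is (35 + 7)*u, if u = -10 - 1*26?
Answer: -1512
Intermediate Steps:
u = -36 (u = -10 - 26 = -36)
(35 + 7)*u = (35 + 7)*(-36) = 42*(-36) = -1512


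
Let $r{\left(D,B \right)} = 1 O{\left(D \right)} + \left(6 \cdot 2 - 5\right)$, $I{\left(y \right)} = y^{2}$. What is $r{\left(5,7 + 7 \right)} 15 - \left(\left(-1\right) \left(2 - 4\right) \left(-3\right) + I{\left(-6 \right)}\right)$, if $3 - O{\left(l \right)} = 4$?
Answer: $60$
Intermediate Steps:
$O{\left(l \right)} = -1$ ($O{\left(l \right)} = 3 - 4 = -1$)
$r{\left(D,B \right)} = 6$ ($r{\left(D,B \right)} = 1 \left(-1\right) + \left(6 \cdot 2 - 5\right) = -1 + \left(12 - 5\right) = -1 + 7 = 6$)
$r{\left(5,7 + 7 \right)} 15 - \left(\left(-1\right) \left(2 - 4\right) \left(-3\right) + I{\left(-6 \right)}\right) = 6 \cdot 15 - \left(36 - \left(2 - 4\right) \left(-3\right)\right) = 90 - 30 = 60$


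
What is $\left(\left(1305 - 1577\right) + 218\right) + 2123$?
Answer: $2069$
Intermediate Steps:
$\left(\left(1305 - 1577\right) + 218\right) + 2123 = \left(-272 + 218\right) + 2123 = -54 + 2123 = 2069$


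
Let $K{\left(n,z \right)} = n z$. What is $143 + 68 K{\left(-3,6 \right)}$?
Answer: $-1081$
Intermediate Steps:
$143 + 68 K{\left(-3,6 \right)} = 143 + 68 \left(\left(-3\right) 6\right) = 143 + 68 \left(-18\right) = 143 - 1224 = -1081$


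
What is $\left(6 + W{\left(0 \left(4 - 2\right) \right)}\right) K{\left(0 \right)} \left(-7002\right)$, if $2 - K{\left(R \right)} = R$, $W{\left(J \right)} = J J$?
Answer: $-84024$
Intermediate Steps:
$W{\left(J \right)} = J^{2}$
$K{\left(R \right)} = 2 - R$
$\left(6 + W{\left(0 \left(4 - 2\right) \right)}\right) K{\left(0 \right)} \left(-7002\right) = \left(6 + \left(0 \left(4 - 2\right)\right)^{2}\right) \left(2 - 0\right) \left(-7002\right) = \left(6 + \left(0 \cdot 2\right)^{2}\right) \left(2 + 0\right) \left(-7002\right) = \left(6 + 0^{2}\right) 2 \left(-7002\right) = \left(6 + 0\right) 2 \left(-7002\right) = 6 \cdot 2 \left(-7002\right) = 12 \left(-7002\right) = -84024$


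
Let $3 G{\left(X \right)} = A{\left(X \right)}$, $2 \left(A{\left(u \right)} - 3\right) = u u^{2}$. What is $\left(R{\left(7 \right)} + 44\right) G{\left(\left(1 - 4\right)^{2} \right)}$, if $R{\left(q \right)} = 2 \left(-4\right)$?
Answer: $4410$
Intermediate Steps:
$A{\left(u \right)} = 3 + \frac{u^{3}}{2}$ ($A{\left(u \right)} = 3 + \frac{u u^{2}}{2} = 3 + \frac{u^{3}}{2}$)
$G{\left(X \right)} = 1 + \frac{X^{3}}{6}$ ($G{\left(X \right)} = \frac{3 + \frac{X^{3}}{2}}{3} = 1 + \frac{X^{3}}{6}$)
$R{\left(q \right)} = -8$
$\left(R{\left(7 \right)} + 44\right) G{\left(\left(1 - 4\right)^{2} \right)} = \left(-8 + 44\right) \left(1 + \frac{\left(\left(1 - 4\right)^{2}\right)^{3}}{6}\right) = 36 \left(1 + \frac{\left(\left(-3\right)^{2}\right)^{3}}{6}\right) = 36 \left(1 + \frac{9^{3}}{6}\right) = 36 \left(1 + \frac{1}{6} \cdot 729\right) = 36 \left(1 + \frac{243}{2}\right) = 36 \cdot \frac{245}{2} = 4410$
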